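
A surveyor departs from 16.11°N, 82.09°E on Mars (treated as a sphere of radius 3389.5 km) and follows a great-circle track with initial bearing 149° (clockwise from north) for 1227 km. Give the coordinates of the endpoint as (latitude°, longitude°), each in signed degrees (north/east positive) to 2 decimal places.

Angular distance δ = d/R = 1227/3389.5 = 0.36200 rad; initial bearing θ = 2.6005 rad.
sin φ₂ = sin φ₁ cos δ + cos φ₁ sin δ cos θ = (0.2775)(0.9352) + (0.9607)(0.3541)(-0.8572) = -0.0321, so φ₂ = -1.84°.
Δλ = atan2(sin θ sin δ cos φ₁, cos δ − sin φ₁ sin φ₂) = atan2(0.1752, 0.9441) = 10.515°.
λ₂ = 82.090° + 10.515° = 92.60°.

-1.84°, 92.60°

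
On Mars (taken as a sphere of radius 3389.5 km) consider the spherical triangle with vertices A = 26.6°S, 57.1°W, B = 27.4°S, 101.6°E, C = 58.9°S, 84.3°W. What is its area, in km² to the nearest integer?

6795677 km²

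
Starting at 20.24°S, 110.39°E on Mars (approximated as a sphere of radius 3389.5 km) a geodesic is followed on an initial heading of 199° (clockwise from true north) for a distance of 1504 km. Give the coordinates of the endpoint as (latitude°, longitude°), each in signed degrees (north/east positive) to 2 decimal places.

Angular distance δ = d/R = 1504/3389.5 = 0.44372 rad; initial bearing θ = 3.4732 rad.
sin φ₂ = sin φ₁ cos δ + cos φ₁ sin δ cos θ = (-0.3460)(0.9032) + (0.9383)(0.4293)(-0.9455) = -0.6933, so φ₂ = -43.89°.
Δλ = atan2(sin θ sin δ cos φ₁, cos δ − sin φ₁ sin φ₂) = atan2(-0.1311, 0.6633) = -11.183°.
λ₂ = 110.390° − 11.183° = 99.21°.

-43.89°, 99.21°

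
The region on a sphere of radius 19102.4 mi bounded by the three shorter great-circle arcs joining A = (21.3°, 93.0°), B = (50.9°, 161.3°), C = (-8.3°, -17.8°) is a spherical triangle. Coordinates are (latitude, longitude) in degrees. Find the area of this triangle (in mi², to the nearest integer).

723880464 mi²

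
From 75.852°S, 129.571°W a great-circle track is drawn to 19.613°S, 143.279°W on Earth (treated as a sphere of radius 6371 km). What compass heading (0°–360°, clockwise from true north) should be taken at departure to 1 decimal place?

344.5°

With φ₁ = -1.3239, φ₂ = -0.3423, Δλ = -0.2392 rad, the forward-azimuth formula gives
θ = atan2( sin Δλ cos φ₂ , cos φ₁ sin φ₂ − sin φ₁ cos φ₂ cos Δλ ) = atan2(-0.2232, 0.8053) = -15.49°.
Adding 360° brings this into [0°, 360°): 344.5°.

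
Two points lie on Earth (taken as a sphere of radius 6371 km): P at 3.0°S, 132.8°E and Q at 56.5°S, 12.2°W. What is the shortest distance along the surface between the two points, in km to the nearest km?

With latitudes φ₁ = -3.000°, φ₂ = -56.500° and longitude difference Δλ = -145.000°:
Haversine: a = sin²(Δφ/2) + cos φ₁ cos φ₂ sin²(Δλ/2) = 0.2026 + (0.9986)(0.5519)(0.9096) = 0.70393.
Central angle c = 2·arcsin(√a) = 1.99090 rad.
Distance = R·c = 6371 × 1.9909 ≈ 12684 km.

12684 km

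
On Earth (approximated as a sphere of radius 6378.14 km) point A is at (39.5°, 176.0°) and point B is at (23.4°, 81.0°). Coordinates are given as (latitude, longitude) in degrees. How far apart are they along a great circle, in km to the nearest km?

Let φ₁ = 0.6894 rad, φ₂ = 0.4084 rad, and Δλ = -1.6581 rad.
cos c = sin φ₁ sin φ₂ + cos φ₁ cos φ₂ cos Δλ = (0.6361)(0.3971) + (0.7716)(0.9178)(-0.0872) = 0.19090,
so c = arccos(0.19090) = 1.37872 rad.
Distance = R·c = 6378.14 × 1.3787 ≈ 8794 km.

8794 km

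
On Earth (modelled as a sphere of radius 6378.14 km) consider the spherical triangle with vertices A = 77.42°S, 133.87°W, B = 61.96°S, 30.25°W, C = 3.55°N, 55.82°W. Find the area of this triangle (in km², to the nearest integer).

14390208 km²

Side lengths (central angles): a = 1.1933, b = 1.5862, c = 0.5784 rad; semiperimeter s = 1.6790.
By l'Huilier's theorem, tan(E/4) = √[tan(s/2) tan((s−a)/2) tan((s−b)/2) tan((s−c)/2)], giving spherical excess E = 0.3537 rad.
Area = E·R² = 0.3537 × (6378.14)² ≈ 14390208 km².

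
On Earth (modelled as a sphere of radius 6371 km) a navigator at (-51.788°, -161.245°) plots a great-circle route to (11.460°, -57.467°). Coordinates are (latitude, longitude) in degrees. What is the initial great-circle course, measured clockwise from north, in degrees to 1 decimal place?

93.6°

Δλ = 103.778° = 1.8113 rad.
y = sin Δλ · cos φ₂ = (0.9712)(0.9801) = 0.9519
x = cos φ₁ sin φ₂ − sin φ₁ cos φ₂ cos Δλ = (0.6186)(0.1987) − (-0.7857)(0.9801)(-0.2382) = -0.0605
θ = atan2(y, x) = 93.64°, so the bearing is 93.6°.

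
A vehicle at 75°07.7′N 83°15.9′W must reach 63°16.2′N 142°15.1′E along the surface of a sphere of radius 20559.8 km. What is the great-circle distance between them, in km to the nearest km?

In radians: φ₁ = 1.3112, φ₂ = 1.1043, Δλ = -134.483° = -2.3472 rad.
cos c = sin φ₁ sin φ₂ + cos φ₁ cos φ₂ cos Δλ = (0.9665)(0.8931) + (0.2567)(0.4498)(-0.7007) = 0.78233,
so c = arccos(0.78233) = 0.67240 rad.
Distance = R·c = 20559.8 × 0.6724 ≈ 13824 km.

13824 km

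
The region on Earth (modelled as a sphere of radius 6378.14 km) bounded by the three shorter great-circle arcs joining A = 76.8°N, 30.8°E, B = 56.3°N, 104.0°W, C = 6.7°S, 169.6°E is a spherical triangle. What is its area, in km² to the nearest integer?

Side lengths (central angles): a = 1.6333, b = 1.8590, c = 0.7660 rad; semiperimeter s = 2.1291.
By l'Huilier's theorem, tan(E/4) = √[tan(s/2) tan((s−a)/2) tan((s−b)/2) tan((s−c)/2)], giving spherical excess E = 0.8828 rad.
Area = E·R² = 0.8828 × (6378.14)² ≈ 35914065 km².

35914065 km²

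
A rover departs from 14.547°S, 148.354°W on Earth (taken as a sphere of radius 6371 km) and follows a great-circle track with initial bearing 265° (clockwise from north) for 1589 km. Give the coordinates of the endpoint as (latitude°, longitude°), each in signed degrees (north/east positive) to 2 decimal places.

Angular distance δ = d/R = 1589/6371 = 0.24941 rad; initial bearing θ = 4.6251 rad.
sin φ₂ = sin φ₁ cos δ + cos φ₁ sin δ cos θ = (-0.2512)(0.9691) + (0.9679)(0.2468)(-0.0872) = -0.2642, so φ₂ = -15.32°.
Δλ = atan2(sin θ sin δ cos φ₁, cos δ − sin φ₁ sin φ₂) = atan2(-0.2380, 0.9027) = -14.771°.
λ₂ = -148.354° − 14.771° = -163.12°.

-15.32°, -163.12°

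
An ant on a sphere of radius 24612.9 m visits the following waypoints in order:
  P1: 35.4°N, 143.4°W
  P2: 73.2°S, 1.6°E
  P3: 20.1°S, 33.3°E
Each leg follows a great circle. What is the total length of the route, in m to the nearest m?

Leg P1→P2: central angle 2.4152 rad, distance 59444.1 m.
Leg P2→P3: central angle 0.9765 rad, distance 24034.5 m.
Total: 59444.1 + 24034.5 ≈ 83479 m.

83479 m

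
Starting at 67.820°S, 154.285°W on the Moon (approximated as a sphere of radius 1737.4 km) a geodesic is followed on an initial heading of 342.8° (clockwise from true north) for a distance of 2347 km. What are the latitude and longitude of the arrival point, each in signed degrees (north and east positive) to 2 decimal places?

8.62°, -171.26°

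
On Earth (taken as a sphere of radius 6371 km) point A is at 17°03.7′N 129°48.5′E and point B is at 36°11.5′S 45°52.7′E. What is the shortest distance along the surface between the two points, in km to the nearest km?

10592 km

With latitudes φ₁ = 17.062°, φ₂ = -36.192° and longitude difference Δλ = -83.930°:
Haversine: a = sin²(Δφ/2) + cos φ₁ cos φ₂ sin²(Δλ/2) = 0.2009 + (0.9560)(0.8070)(0.4471) = 0.54583.
Central angle c = 2·arcsin(√a) = 1.66259 rad.
Distance = R·c = 6371 × 1.6626 ≈ 10592 km.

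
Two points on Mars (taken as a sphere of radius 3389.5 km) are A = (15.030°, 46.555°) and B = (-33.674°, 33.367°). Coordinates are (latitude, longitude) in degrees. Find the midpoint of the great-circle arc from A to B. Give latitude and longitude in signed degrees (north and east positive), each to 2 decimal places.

-9.38°, 40.45°

Central angle δ = 0.8779 rad. Interpolating on the sphere with fraction f = 0.5:
P = [sin((1−f)δ)·A + sin(fδ)·B] / sin δ = 0.5524·A + 0.5524·B in Cartesian coordinates,
giving P = (0.7508, 0.6401, -0.1630), i.e. latitude -9.38°, longitude 40.45°.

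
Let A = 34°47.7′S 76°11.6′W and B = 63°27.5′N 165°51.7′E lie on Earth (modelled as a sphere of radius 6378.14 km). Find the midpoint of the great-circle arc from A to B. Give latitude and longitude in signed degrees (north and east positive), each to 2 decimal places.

23.99°, -109.02°

Central angle δ = 2.3219 rad. Interpolating on the sphere with fraction f = 0.5:
P = [sin((1−f)δ)·A + sin(fδ)·B] / sin δ = 1.2548·A + 1.2548·B in Cartesian coordinates,
giving P = (-0.2978, -0.8637, 0.4065), i.e. latitude 23.99°, longitude -109.02°.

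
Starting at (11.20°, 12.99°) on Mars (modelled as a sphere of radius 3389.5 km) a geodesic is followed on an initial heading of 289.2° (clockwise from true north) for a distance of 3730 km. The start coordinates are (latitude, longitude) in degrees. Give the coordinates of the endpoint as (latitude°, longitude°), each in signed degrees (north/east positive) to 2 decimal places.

Angular distance δ = d/R = 3730/3389.5 = 1.10046 rad; initial bearing θ = 5.0475 rad.
sin φ₂ = sin φ₁ cos δ + cos φ₁ sin δ cos θ = (0.1942)(0.4532) + (0.9810)(0.8914)(0.3289) = 0.3756, so φ₂ = 22.06°.
Δλ = atan2(sin θ sin δ cos φ₁, cos δ − sin φ₁ sin φ₂) = atan2(-0.8258, 0.3802) = -65.277°.
λ₂ = 12.990° − 65.277° = -52.29°.

22.06°, -52.29°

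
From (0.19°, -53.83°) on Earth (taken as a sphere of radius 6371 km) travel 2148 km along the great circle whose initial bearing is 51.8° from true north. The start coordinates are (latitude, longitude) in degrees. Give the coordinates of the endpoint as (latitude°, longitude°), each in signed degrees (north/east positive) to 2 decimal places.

Angular distance δ = d/R = 2148/6371 = 0.33715 rad; initial bearing θ = 0.9041 rad.
sin φ₂ = sin φ₁ cos δ + cos φ₁ sin δ cos θ = (0.0033)(0.9437) + (1.0000)(0.3308)(0.6184) = 0.2077, so φ₂ = 11.99°.
Δλ = atan2(sin θ sin δ cos φ₁, cos δ − sin φ₁ sin φ₂) = atan2(0.2600, 0.9430) = 15.412°.
λ₂ = -53.830° + 15.412° = -38.42°.

11.99°, -38.42°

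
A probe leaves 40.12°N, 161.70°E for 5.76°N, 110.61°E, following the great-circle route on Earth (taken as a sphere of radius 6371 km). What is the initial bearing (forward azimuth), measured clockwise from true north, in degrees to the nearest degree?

With φ₁ = 0.7002, φ₂ = 0.1005, Δλ = -0.8917 rad, the forward-azimuth formula gives
θ = atan2( sin Δλ cos φ₂ , cos φ₁ sin φ₂ − sin φ₁ cos φ₂ cos Δλ ) = atan2(-0.7742, -0.3260) = -112.83°.
Adding 360° brings this into [0°, 360°): 247°.

247°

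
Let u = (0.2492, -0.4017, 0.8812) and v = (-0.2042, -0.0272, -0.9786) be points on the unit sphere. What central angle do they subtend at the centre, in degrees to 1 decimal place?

154.5°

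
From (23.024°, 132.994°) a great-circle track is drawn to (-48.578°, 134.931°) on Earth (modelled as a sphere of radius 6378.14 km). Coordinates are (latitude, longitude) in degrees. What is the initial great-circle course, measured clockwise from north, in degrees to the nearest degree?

Δλ = 1.937° = 0.0338 rad.
y = sin Δλ · cos φ₂ = (0.0338)(0.6616) = 0.0224
x = cos φ₁ sin φ₂ − sin φ₁ cos φ₂ cos Δλ = (0.9203)(-0.7499) − (0.3911)(0.6616)(0.9994) = -0.9487
θ = atan2(y, x) = 178.65°, so the bearing is 179°.

179°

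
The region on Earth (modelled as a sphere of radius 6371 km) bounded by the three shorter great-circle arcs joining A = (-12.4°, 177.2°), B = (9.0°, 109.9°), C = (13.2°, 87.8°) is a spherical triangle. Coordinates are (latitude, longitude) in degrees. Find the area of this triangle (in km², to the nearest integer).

Side lengths (central angles): a = 0.3854, b = 1.6099, c = 1.2253 rad; semiperimeter s = 1.6103.
By l'Huilier's theorem, tan(E/4) = √[tan(s/2) tan((s−a)/2) tan((s−b)/2) tan((s−c)/2)], giving spherical excess E = 0.0209 rad.
Area = E·R² = 0.0209 × (6371)² ≈ 846347 km².

846347 km²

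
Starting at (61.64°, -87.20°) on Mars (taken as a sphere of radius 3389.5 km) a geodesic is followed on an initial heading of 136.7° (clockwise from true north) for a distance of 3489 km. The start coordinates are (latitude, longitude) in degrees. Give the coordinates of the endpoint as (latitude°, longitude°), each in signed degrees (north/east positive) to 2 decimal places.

Angular distance δ = d/R = 3489/3389.5 = 1.02936 rad; initial bearing θ = 2.3859 rad.
sin φ₂ = sin φ₁ cos δ + cos φ₁ sin δ cos θ = (0.8800)(0.5154) + (0.4750)(0.8570)(-0.7278) = 0.1573, so φ₂ = 9.05°.
Δλ = atan2(sin θ sin δ cos φ₁, cos δ − sin φ₁ sin φ₂) = atan2(0.2792, 0.3770) = 36.522°.
λ₂ = -87.200° + 36.522° = -50.68°.

9.05°, -50.68°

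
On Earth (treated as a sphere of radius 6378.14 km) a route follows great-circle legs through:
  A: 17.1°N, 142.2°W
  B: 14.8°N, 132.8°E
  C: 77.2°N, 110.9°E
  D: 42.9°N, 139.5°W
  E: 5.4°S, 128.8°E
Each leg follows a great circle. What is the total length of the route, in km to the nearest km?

32484 km

Leg A→B: central angle 1.4145 rad, distance 9021.9 km.
Leg B→C: central angle 1.1064 rad, distance 7057.1 km.
Leg C→D: central angle 0.9155 rad, distance 5839.4 km.
Leg D→E: central angle 1.6566 rad, distance 10566.0 km.
Total: 9021.9 + 7057.1 + 5839.4 + 10566.0 ≈ 32484 km.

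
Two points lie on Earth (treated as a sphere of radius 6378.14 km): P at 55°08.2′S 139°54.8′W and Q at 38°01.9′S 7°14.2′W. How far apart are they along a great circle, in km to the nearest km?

Let φ₁ = -0.9623 rad, φ₂ = -0.6638 rad, and Δλ = 2.3156 rad.
Haversine: a = sin²(Δφ/2) + cos φ₁ cos φ₂ sin²(Δλ/2) = 0.0221 + (0.5716)(0.7877)(0.8389) = 0.39984.
Central angle c = 2·arcsin(√a) = 1.36912 rad.
Distance = R·c = 6378.14 × 1.3691 ≈ 8732 km.

8732 km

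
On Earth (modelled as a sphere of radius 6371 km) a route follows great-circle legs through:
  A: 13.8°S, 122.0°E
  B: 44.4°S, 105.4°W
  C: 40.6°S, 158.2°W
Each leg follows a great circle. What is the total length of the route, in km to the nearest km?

16241 km

Leg A→B: central angle 1.8784 rad, distance 11967.2 km.
Leg B→C: central angle 0.6708 rad, distance 4273.9 km.
Total: 11967.2 + 4273.9 ≈ 16241 km.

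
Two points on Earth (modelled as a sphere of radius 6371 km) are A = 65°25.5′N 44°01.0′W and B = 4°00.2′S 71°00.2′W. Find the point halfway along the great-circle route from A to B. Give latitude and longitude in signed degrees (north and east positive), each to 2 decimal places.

31.30°, -63.15°

The central angle between A and B is δ = 1.2596 rad.
With f = 0.5, the slerp weights are sin((1−f)δ)/sin δ = 0.6187 and sin(fδ)/sin δ = 0.6187.
Weighted sum of the unit vectors: (0.6187)·(0.2991,-0.2890,0.9094) + (0.6187)·(0.3247,-0.9432,-0.0698) = (0.3859, -0.7624, 0.5195).
Converting back: φ = atan2(z, √(x²+y²)) = 31.30°, λ = atan2(y, x) = -63.15°.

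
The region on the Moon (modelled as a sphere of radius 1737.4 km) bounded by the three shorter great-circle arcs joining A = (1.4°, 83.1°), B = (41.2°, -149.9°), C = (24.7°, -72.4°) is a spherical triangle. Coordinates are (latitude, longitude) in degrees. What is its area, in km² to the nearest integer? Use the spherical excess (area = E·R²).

7555890 km²

Side lengths (central angles): a = 1.1338, b = 2.5257, c = 2.0226 rad; semiperimeter s = 2.8411.
By l'Huilier's theorem, tan(E/4) = √[tan(s/2) tan((s−a)/2) tan((s−b)/2) tan((s−c)/2)], giving spherical excess E = 2.5031 rad.
Area = E·R² = 2.5031 × (1737.4)² ≈ 7555890 km².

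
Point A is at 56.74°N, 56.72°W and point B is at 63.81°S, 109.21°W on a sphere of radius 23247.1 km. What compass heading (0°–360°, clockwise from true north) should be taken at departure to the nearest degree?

206°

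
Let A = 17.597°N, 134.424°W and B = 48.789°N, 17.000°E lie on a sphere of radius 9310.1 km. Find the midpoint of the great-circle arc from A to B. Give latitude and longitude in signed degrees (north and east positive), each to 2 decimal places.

65.10°, -94.35°

Central angle δ = 1.9008 rad. Interpolating on the sphere with fraction f = 0.5:
P = [sin((1−f)δ)·A + sin(fδ)·B] / sin δ = 0.8601·A + 0.8601·B in Cartesian coordinates,
giving P = (-0.0320, -0.4198, 0.9070), i.e. latitude 65.10°, longitude -94.35°.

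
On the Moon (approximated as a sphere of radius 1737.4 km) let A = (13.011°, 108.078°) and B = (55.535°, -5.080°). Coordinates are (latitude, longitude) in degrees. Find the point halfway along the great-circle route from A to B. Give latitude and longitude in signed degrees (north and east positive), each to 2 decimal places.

Central angle δ = 1.6020 rad. Interpolating on the sphere with fraction f = 0.5:
P = [sin((1−f)δ)·A + sin(fδ)·B] / sin δ = 0.7184·A + 0.7184·B in Cartesian coordinates,
giving P = (0.1877, 0.6294, 0.7540), i.e. latitude 48.94°, longitude 73.39°.

48.94°, 73.39°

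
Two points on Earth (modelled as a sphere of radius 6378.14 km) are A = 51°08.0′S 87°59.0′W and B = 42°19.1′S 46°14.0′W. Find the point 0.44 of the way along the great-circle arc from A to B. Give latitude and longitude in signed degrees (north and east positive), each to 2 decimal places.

-49.17°, -67.89°

Central angle δ = 0.5149 rad. Interpolating on the sphere with fraction f = 0.44:
P = [sin((1−f)δ)·A + sin(fδ)·B] / sin δ = 0.5774·A + 0.4561·B in Cartesian coordinates,
giving P = (0.2461, -0.6057, -0.7567), i.e. latitude -49.17°, longitude -67.89°.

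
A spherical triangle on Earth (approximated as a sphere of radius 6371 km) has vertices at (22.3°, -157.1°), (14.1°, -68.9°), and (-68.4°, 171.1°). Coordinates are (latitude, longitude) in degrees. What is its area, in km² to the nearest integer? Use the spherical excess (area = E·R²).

Side lengths (central angles): a = 1.9878, b = 1.6342, c = 1.4499 rad; semiperimeter s = 2.5359.
By l'Huilier's theorem, tan(E/4) = √[tan(s/2) tan((s−a)/2) tan((s−b)/2) tan((s−c)/2)], giving spherical excess E = 1.8952 rad.
Area = E·R² = 1.8952 × (6371)² ≈ 76926141 km².

76926141 km²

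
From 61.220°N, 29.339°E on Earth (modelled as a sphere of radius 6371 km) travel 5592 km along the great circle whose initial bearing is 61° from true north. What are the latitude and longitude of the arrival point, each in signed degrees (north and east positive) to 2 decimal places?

Angular distance δ = d/R = 5592/6371 = 0.87773 rad; initial bearing θ = 1.0647 rad.
sin φ₂ = sin φ₁ cos δ + cos φ₁ sin δ cos θ = (0.8765)(0.6389) + (0.4814)(0.7693)(0.4848) = 0.7395, so φ₂ = 47.69°.
Δλ = atan2(sin θ sin δ cos φ₁, cos δ − sin φ₁ sin φ₂) = atan2(0.3239, -0.0093) = 91.642°.
λ₂ = 29.339° + 91.642° = 120.98°.

47.69°, 120.98°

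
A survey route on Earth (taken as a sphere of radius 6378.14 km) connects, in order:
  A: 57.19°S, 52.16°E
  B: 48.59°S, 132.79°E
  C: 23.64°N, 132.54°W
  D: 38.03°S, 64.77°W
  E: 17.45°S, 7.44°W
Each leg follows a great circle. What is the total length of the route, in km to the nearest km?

Leg A→B: central angle 0.8111 rad, distance 5173.3 km.
Leg B→C: central angle 1.9284 rad, distance 12299.9 km.
Leg C→D: central angle 1.5448 rad, distance 9853.2 km.
Leg D→E: central angle 0.9393 rad, distance 5990.9 km.
Total: 5173.3 + 12299.9 + 9853.2 + 5990.9 ≈ 33317 km.

33317 km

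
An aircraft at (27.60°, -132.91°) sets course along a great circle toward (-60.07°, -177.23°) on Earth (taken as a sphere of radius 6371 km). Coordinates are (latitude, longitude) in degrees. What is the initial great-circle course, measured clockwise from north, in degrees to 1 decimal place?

200.5°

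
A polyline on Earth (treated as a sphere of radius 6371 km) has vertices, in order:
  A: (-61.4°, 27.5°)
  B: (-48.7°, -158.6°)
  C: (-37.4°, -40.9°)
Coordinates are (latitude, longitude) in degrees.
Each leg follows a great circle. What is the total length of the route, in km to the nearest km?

Leg A→B: central angle 1.2181 rad, distance 7760.4 km.
Leg B→C: central angle 1.3566 rad, distance 8642.8 km.
Total: 7760.4 + 8642.8 ≈ 16403 km.

16403 km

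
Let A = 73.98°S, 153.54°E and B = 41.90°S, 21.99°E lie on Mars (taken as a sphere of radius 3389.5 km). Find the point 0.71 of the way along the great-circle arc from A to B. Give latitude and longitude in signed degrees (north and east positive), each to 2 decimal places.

-58.48°, 29.81°

The central angle between A and B is δ = 1.0407 rad.
With f = 0.71, the slerp weights are sin((1−f)δ)/sin δ = 0.3445 and sin(fδ)/sin δ = 0.7806.
Weighted sum of the unit vectors: (0.3445)·(-0.2471,0.1230,-0.9612) + (0.7806)·(0.6902,0.2787,-0.6678) = (0.4536, 0.2599, -0.8524).
Converting back: φ = atan2(z, √(x²+y²)) = -58.48°, λ = atan2(y, x) = 29.81°.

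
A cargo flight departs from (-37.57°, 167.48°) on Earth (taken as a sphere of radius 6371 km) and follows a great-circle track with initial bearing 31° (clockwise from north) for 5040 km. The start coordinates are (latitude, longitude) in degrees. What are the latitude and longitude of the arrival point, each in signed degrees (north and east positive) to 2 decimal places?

Angular distance δ = d/R = 5040/6371 = 0.79108 rad; initial bearing θ = 0.5411 rad.
sin φ₂ = sin φ₁ cos δ + cos φ₁ sin δ cos θ = (-0.6097)(0.7031) + (0.7926)(0.7111)(0.8572) = 0.0544, so φ₂ = 3.12°.
Δλ = atan2(sin θ sin δ cos φ₁, cos δ − sin φ₁ sin φ₂) = atan2(0.2903, 0.7363) = 21.518°.
λ₂ = 167.480° + 21.518° = 189.00° → -171.00° after wrapping to (−180°, 180°].

3.12°, -171.00°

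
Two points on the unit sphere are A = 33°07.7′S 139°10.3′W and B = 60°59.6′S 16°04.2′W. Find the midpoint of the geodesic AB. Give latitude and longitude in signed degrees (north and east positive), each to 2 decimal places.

-63.71°, -103.82°

Central angle δ = 1.3117 rad. Interpolating on the sphere with fraction f = 0.5:
P = [sin((1−f)δ)·A + sin(fδ)·B] / sin δ = 0.6309·A + 0.6309·B in Cartesian coordinates,
giving P = (-0.1058, -0.4301, -0.8966), i.e. latitude -63.71°, longitude -103.82°.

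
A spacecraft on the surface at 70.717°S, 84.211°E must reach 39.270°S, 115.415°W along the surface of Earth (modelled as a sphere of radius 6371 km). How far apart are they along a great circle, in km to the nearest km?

With latitudes φ₁ = -70.717°, φ₂ = -39.270° and longitude difference Δλ = 160.374°:
cos c = sin φ₁ sin φ₂ + cos φ₁ cos φ₂ cos Δλ = (-0.9439)(-0.6330) + (0.3302)(0.7742)(-0.9419) = 0.35666,
so c = arccos(0.35666) = 1.20611 rad.
Distance = R·c = 6371 × 1.2061 ≈ 7684 km.

7684 km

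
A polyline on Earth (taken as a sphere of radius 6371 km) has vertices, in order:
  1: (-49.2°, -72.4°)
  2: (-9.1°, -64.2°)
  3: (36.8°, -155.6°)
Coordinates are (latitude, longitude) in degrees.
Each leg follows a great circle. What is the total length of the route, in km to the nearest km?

15260 km

Leg 1→2: central angle 0.7101 rad, distance 4523.8 km.
Leg 2→3: central angle 1.6851 rad, distance 10735.8 km.
Total: 4523.8 + 10735.8 ≈ 15260 km.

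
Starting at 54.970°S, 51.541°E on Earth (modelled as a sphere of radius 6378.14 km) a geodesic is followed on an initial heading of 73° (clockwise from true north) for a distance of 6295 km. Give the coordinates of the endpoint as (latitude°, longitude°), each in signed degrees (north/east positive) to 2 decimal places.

-18.14°, 108.64°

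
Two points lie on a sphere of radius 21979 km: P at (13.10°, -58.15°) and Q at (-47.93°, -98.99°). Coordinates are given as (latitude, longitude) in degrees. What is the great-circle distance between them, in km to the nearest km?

27238 km

In radians: φ₁ = 0.2286, φ₂ = -0.8365, Δλ = -40.840° = -0.7128 rad.
cos c = sin φ₁ sin φ₂ + cos φ₁ cos φ₂ cos Δλ = (0.2267)(-0.7423) + (0.9740)(0.6700)(0.7565) = 0.32547,
so c = arccos(0.32547) = 1.23929 rad.
Distance = R·c = 21979 × 1.2393 ≈ 27238 km.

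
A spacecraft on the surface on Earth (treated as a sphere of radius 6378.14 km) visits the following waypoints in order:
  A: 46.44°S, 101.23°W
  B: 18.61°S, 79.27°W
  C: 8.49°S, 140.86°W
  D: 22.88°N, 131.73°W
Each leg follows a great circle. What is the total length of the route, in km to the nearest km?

Leg A→B: central angle 0.5791 rad, distance 3693.6 km.
Leg B→C: central angle 1.0552 rad, distance 6730.1 km.
Leg C→D: central angle 0.5693 rad, distance 3631.1 km.
Total: 3693.6 + 6730.1 + 3631.1 ≈ 14055 km.

14055 km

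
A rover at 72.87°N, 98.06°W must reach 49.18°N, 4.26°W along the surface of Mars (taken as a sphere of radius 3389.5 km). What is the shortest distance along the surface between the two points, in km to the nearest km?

2646 km

With latitudes φ₁ = 72.870°, φ₂ = 49.180° and longitude difference Δλ = 93.800°:
cos c = sin φ₁ sin φ₂ + cos φ₁ cos φ₂ cos Δλ = (0.9556)(0.7568) + (0.2945)(0.6537)(-0.0663) = 0.71044,
so c = arccos(0.71044) = 0.78068 rad.
Distance = R·c = 3389.5 × 0.7807 ≈ 2646 km.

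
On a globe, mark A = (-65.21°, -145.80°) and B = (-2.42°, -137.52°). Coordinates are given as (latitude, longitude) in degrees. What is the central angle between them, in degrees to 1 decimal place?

In radians: φ₁ = -1.1381, φ₂ = -0.0422, Δλ = 8.280° = 0.1445 rad.
Haversine: a = sin²(Δφ/2) + cos φ₁ cos φ₂ sin²(Δλ/2) = 0.2714 + (0.4193)(0.9991)(0.0052) = 0.27356.
Central angle c = 2·arcsin(√a) = 1.10080 rad.
So the angular separation is 63.1°.

63.1°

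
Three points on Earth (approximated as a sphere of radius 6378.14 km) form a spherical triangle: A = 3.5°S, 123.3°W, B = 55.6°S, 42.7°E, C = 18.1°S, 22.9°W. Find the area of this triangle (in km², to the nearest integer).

60228526 km²

Side lengths (central angles): a = 1.0722, b = 1.7237, c = 2.0907 rad; semiperimeter s = 2.4433.
By l'Huilier's theorem, tan(E/4) = √[tan(s/2) tan((s−a)/2) tan((s−b)/2) tan((s−c)/2)], giving spherical excess E = 1.4805 rad.
Area = E·R² = 1.4805 × (6378.14)² ≈ 60228526 km².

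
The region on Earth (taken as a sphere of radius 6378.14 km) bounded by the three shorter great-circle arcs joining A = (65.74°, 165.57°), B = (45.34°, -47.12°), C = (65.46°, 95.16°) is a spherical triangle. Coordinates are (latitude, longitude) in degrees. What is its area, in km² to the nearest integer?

Side lengths (central angles): a = 1.1416, b = 0.4810, c = 1.1534 rad; semiperimeter s = 1.3880.
By l'Huilier's theorem, tan(E/4) = √[tan(s/2) tan((s−a)/2) tan((s−b)/2) tan((s−c)/2)], giving spherical excess E = 0.3071 rad.
Area = E·R² = 0.3071 × (6378.14)² ≈ 12491696 km².

12491696 km²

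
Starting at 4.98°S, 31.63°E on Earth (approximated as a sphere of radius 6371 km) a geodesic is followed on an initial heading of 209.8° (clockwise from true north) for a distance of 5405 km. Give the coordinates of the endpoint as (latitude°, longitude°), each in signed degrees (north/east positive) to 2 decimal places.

Angular distance δ = d/R = 5405/6371 = 0.84838 rad; initial bearing θ = 3.6617 rad.
sin φ₂ = sin φ₁ cos δ + cos φ₁ sin δ cos θ = (-0.0868)(0.6612) + (0.9962)(0.7502)(-0.8678) = -0.7059, so φ₂ = -44.91°.
Δλ = atan2(sin θ sin δ cos φ₁, cos δ − sin φ₁ sin φ₂) = atan2(-0.3714, 0.5999) = -31.763°.
λ₂ = 31.630° − 31.763° = -0.13°.

-44.91°, -0.13°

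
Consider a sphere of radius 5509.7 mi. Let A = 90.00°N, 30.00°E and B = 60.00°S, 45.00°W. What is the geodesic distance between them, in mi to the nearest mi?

In radians: φ₁ = 1.5708, φ₂ = -1.0472, Δλ = -75.000° = -1.3090 rad.
Haversine: a = sin²(Δφ/2) + cos φ₁ cos φ₂ sin²(Δλ/2) = 0.9330 + (0.0000)(0.5000)(0.3706) = 0.93301.
Central angle c = 2·arcsin(√a) = 2.61799 rad.
Distance = R·c = 5509.7 × 2.6180 ≈ 14424 mi.

14424 mi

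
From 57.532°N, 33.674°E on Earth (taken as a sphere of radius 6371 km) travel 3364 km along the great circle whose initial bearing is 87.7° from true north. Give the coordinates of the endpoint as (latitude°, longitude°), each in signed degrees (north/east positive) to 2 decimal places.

47.70°, 82.09°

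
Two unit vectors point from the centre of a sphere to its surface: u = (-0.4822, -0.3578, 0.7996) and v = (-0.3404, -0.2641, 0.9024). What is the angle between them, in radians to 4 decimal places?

0.1990 rad

u·v = 0.9802; |u| = 0.9999, |v| = 1.0000.
cos θ = (u·v)/(|u||v|) = 0.9803, so θ = 0.1990 rad.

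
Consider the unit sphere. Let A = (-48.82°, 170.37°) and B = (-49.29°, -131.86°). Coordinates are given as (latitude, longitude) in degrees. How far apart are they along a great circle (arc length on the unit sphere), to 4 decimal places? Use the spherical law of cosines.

In radians: φ₁ = -0.8521, φ₂ = -0.8603, Δλ = 57.770° = 1.0083 rad.
cos c = sin φ₁ sin φ₂ + cos φ₁ cos φ₂ cos Δλ = (-0.7526)(-0.7580) + (0.6584)(0.6522)(0.5333) = 0.79955,
so c = arccos(0.79955) = 0.64425 rad.
On the unit sphere the arc length equals the central angle: 0.6442.

0.6442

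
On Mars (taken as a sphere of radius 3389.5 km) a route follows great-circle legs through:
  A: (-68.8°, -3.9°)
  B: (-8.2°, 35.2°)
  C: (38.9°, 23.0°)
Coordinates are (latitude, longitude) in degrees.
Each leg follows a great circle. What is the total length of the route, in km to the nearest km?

Leg A→B: central angle 1.1475 rad, distance 3889.5 km.
Leg B→C: central angle 0.8455 rad, distance 2866.0 km.
Total: 3889.5 + 2866.0 ≈ 6756 km.

6756 km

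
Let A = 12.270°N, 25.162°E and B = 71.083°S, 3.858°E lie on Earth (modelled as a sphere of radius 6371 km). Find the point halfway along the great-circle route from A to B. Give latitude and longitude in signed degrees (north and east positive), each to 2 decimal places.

-29.72°, 19.90°

Central angle δ = 1.4766 rad. Interpolating on the sphere with fraction f = 0.5:
P = [sin((1−f)δ)·A + sin(fδ)·B] / sin δ = 0.6760·A + 0.6760·B in Cartesian coordinates,
giving P = (0.8166, 0.2956, -0.4958), i.e. latitude -29.72°, longitude 19.90°.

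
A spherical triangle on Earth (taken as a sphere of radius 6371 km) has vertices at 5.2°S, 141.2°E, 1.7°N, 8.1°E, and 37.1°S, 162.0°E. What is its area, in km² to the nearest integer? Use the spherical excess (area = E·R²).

Side lengths (central angles): a = 2.3947, b = 0.6481, c = 2.3225 rad; semiperimeter s = 2.6827.
By l'Huilier's theorem, tan(E/4) = √[tan(s/2) tan((s−a)/2) tan((s−b)/2) tan((s−c)/2)], giving spherical excess E = 1.6164 rad.
Area = E·R² = 1.6164 × (6371)² ≈ 65608734 km².

65608734 km²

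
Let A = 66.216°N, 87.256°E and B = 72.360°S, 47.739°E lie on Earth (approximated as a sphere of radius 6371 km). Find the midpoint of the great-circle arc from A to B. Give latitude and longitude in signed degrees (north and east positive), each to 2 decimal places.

-3.26°, 70.42°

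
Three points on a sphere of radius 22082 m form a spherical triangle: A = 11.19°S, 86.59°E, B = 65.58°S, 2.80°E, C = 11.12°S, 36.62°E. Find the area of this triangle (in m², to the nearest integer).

Side lengths (central angles): a = 1.0326, b = 0.8546, c = 1.3484 rad; semiperimeter s = 1.6178.
By l'Huilier's theorem, tan(E/4) = √[tan(s/2) tan((s−a)/2) tan((s−b)/2) tan((s−c)/2)], giving spherical excess E = 0.5211 rad.
Area = E·R² = 0.5211 × (22082)² ≈ 254110172 m².

254110172 m²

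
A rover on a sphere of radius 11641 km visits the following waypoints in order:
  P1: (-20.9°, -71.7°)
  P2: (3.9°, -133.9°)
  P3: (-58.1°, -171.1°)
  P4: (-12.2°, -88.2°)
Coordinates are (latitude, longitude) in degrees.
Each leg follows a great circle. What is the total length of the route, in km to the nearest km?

Leg P1→P2: central angle 1.1479 rad, distance 13362.4 km.
Leg P2→P3: central angle 1.2002 rad, distance 13971.2 km.
Leg P3→P4: central angle 1.3251 rad, distance 15425.3 km.
Total: 13362.4 + 13971.2 + 15425.3 ≈ 42759 km.

42759 km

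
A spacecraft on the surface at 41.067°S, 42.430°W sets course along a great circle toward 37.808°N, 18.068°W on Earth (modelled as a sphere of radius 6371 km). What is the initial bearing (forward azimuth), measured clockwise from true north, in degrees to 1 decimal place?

With φ₁ = -0.7168, φ₂ = 0.6599, Δλ = 0.4252 rad, the forward-azimuth formula gives
θ = atan2( sin Δλ cos φ₂ , cos φ₁ sin φ₂ − sin φ₁ cos φ₂ cos Δλ ) = atan2(0.3259, 0.9350) = 19.22°.
So the initial bearing is 19.2°.

19.2°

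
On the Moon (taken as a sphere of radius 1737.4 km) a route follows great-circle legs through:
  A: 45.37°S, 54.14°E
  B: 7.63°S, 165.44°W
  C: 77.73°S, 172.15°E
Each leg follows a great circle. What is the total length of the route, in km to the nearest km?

5680 km

Leg A→B: central angle 2.0288 rad, distance 3524.9 km.
Leg B→C: central angle 1.2403 rad, distance 2155.0 km.
Total: 3524.9 + 2155.0 ≈ 5680 km.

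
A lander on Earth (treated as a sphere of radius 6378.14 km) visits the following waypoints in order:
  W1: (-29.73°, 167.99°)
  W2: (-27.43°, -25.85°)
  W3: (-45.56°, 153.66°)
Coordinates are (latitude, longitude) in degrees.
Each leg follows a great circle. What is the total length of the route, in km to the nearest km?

25418 km

Leg W1→W2: central angle 2.1176 rad, distance 13506.0 km.
Leg W2→W3: central angle 1.8677 rad, distance 11912.2 km.
Total: 13506.0 + 11912.2 ≈ 25418 km.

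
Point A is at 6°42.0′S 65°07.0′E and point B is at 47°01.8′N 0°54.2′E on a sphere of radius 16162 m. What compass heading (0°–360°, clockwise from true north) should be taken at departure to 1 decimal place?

Δλ = -64.213° = -1.1207 rad.
y = sin Δλ · cos φ₂ = (-0.9004)(0.6816) = -0.6137
x = cos φ₁ sin φ₂ − sin φ₁ cos φ₂ cos Δλ = (0.9932)(0.7317) − (-0.1167)(0.6816)(0.4350) = 0.7613
θ = atan2(y, x) = -38.87°; adding 360° gives 321.1°.

321.1°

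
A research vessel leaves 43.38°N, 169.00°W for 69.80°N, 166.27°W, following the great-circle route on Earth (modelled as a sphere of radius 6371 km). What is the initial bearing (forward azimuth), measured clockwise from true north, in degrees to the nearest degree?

With φ₁ = 0.7571, φ₂ = 1.2182, Δλ = 0.0476 rad, the forward-azimuth formula gives
θ = atan2( sin Δλ cos φ₂ , cos φ₁ sin φ₂ − sin φ₁ cos φ₂ cos Δλ ) = atan2(0.0164, 0.4452) = 2.12°.
So the initial bearing is 2°.

2°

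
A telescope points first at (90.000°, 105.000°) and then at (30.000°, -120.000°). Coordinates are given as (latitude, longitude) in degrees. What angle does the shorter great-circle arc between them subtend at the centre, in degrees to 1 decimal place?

60.0°

In radians: φ₁ = 1.5708, φ₂ = 0.5236, Δλ = 135.000° = 2.3562 rad.
cos c = sin φ₁ sin φ₂ + cos φ₁ cos φ₂ cos Δλ = (1.0000)(0.5000) + (0.0000)(0.8660)(-0.7071) = 0.50000,
so c = arccos(0.50000) = 1.04720 rad.
So the angular separation is 60.0°.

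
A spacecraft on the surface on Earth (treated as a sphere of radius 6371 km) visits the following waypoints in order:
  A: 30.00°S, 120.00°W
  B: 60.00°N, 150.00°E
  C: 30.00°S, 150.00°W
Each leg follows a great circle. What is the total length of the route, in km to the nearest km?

Leg A→B: central angle 2.0186 rad, distance 12860.7 km.
Leg B→C: central angle 1.7890 rad, distance 11397.9 km.
Total: 12860.7 + 11397.9 ≈ 24259 km.

24259 km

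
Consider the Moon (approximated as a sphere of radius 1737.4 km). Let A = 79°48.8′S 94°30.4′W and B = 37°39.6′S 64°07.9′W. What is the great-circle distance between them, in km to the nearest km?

Let φ₁ = -1.3930 rad, φ₂ = -0.6573 rad, and Δλ = 0.5301 rad.
Haversine: a = sin²(Δφ/2) + cos φ₁ cos φ₂ sin²(Δλ/2) = 0.1293 + (0.1769)(0.7917)(0.0686) = 0.13893.
Central angle c = 2·arcsin(√a) = 0.76392 rad.
Distance = R·c = 1737.4 × 0.7639 ≈ 1327 km.

1327 km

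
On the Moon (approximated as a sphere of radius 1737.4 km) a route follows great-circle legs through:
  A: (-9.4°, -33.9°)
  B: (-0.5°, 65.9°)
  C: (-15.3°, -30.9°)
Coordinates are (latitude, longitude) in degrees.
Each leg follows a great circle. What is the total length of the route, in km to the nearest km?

Leg A→B: central angle 1.7381 rad, distance 3019.7 km.
Leg B→C: central angle 1.6829 rad, distance 2923.9 km.
Total: 3019.7 + 2923.9 ≈ 5944 km.

5944 km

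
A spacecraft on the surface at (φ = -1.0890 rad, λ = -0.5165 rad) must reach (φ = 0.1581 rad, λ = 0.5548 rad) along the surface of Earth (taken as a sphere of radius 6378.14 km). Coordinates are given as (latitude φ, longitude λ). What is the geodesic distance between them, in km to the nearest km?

9510 km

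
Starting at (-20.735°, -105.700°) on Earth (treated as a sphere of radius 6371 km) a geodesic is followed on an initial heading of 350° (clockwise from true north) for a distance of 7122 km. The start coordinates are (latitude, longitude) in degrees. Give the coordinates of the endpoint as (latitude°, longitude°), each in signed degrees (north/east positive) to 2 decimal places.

Angular distance δ = d/R = 7122/6371 = 1.11788 rad; initial bearing θ = 6.1087 rad.
sin φ₂ = sin φ₁ cos δ + cos φ₁ sin δ cos θ = (-0.3540)(0.4376) + (0.9352)(0.8992)(0.9848) = 0.6732, so φ₂ = 42.32°.
Δλ = atan2(sin θ sin δ cos φ₁, cos δ − sin φ₁ sin φ₂) = atan2(-0.1460, 0.6759) = -12.190°.
λ₂ = -105.700° − 12.190° = -117.89°.

42.32°, -117.89°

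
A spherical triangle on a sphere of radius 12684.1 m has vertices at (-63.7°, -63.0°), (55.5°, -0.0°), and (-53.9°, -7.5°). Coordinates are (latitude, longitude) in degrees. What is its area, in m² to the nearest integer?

108211880 m²

Side lengths (central angles): a = 1.9124, b = 0.5111, c = 2.2458 rad; semiperimeter s = 2.3346.
By l'Huilier's theorem, tan(E/4) = √[tan(s/2) tan((s−a)/2) tan((s−b)/2) tan((s−c)/2)], giving spherical excess E = 0.6726 rad.
Area = E·R² = 0.6726 × (12684.1)² ≈ 108211880 m².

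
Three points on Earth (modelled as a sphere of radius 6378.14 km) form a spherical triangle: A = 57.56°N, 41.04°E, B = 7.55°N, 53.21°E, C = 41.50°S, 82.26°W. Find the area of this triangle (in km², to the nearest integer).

Side lengths (central angles): a = 2.2349, b = 2.4651, c = 0.8883 rad; semiperimeter s = 2.7942.
By l'Huilier's theorem, tan(E/4) = √[tan(s/2) tan((s−a)/2) tan((s−b)/2) tan((s−c)/2)], giving spherical excess E = 2.2151 rad.
Area = E·R² = 2.2151 × (6378.14)² ≈ 90111628 km².

90111628 km²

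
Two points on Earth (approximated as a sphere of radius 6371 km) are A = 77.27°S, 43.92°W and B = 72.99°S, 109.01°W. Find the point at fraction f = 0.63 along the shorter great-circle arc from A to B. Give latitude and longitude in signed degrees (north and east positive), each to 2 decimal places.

Central angle δ = 0.2842 rad. Interpolating on the sphere with fraction f = 0.63:
P = [sin((1−f)δ)·A + sin(fδ)·B] / sin δ = 0.3743·A + 0.6352·B in Cartesian coordinates,
giving P = (-0.0011, -0.2329, -0.9725), i.e. latitude -76.53°, longitude -90.27°.

-76.53°, -90.27°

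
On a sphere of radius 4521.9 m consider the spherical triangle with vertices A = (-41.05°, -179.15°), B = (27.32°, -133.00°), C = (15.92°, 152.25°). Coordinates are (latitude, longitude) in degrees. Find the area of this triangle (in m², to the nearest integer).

Side lengths (central angles): a = 1.2126, b = 1.0966, c = 1.4073 rad; semiperimeter s = 1.8583.
By l'Huilier's theorem, tan(E/4) = √[tan(s/2) tan((s−a)/2) tan((s−b)/2) tan((s−c)/2)], giving spherical excess E = 0.8003 rad.
Area = E·R² = 0.8003 × (4521.9)² ≈ 16363411 m².

16363411 m²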